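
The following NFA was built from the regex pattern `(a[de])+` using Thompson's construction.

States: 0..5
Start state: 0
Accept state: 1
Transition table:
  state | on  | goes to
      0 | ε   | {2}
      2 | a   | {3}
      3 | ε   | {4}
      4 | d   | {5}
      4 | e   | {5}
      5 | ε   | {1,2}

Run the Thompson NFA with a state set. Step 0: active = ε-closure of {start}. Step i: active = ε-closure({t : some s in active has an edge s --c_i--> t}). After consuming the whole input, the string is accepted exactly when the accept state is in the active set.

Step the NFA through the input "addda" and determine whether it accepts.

initial (ε-close {0}): {0,2}
'a' @ 1: {3,4}
'd' @ 2: {1,2,5}  [accepting]
'd' @ 3: {}  — state set empty
rest 'da' ignored (set empty)
after full input: {}  (accept=1 not in)

Answer: REJECT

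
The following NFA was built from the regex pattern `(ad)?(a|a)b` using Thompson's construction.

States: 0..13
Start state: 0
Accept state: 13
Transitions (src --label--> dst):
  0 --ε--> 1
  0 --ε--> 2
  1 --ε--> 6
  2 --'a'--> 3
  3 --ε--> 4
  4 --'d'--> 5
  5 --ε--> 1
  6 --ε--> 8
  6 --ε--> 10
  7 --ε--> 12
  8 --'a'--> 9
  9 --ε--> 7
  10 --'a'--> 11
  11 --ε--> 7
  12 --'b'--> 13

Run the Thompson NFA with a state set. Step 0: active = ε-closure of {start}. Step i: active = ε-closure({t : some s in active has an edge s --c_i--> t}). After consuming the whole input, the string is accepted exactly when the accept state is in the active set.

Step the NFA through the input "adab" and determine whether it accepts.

start: ε-closure({0}) = {0,1,2,6,8,10}
'a' @ 1: {3,4,7,9,11,12}
'd' @ 2: {1,5,6,8,10}
'a' @ 3: {7,9,11,12}
'b' @ 4: {13}  (accept∈set)
end set {13} — state 13 in

Answer: ACCEPT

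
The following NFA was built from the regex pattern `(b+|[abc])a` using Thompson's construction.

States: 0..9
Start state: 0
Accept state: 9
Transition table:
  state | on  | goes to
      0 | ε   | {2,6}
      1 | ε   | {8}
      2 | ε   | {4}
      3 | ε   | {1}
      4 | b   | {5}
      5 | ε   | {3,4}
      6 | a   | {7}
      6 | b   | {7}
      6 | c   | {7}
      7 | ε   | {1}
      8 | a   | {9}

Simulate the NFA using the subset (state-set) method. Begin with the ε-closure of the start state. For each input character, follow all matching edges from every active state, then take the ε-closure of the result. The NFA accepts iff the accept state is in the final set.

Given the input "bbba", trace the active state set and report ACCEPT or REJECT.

start: ε-closure({0}) = {0,2,4,6}
'b' @ 1: {1,3,4,5,7,8}
'b' @ 2: {1,3,4,5,8}
'b' @ 3: {1,3,4,5,8}
'a' @ 4: {9}  (accept∈set)
final: {9}; accept 9 in set

Answer: ACCEPT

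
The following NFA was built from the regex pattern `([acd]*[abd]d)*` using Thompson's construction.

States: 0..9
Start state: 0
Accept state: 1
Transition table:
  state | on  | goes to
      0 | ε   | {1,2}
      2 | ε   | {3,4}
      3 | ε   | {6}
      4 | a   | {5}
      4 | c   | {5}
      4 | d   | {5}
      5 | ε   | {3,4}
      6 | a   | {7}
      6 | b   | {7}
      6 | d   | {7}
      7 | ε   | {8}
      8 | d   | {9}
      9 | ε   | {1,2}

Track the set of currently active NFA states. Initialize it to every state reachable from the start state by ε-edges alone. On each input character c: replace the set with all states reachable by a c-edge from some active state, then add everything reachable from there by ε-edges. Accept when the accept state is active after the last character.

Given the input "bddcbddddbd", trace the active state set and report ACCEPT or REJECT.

Answer: ACCEPT

Trace:
S₀ = ε-closure({0}) = {0,1,2,3,4,6}
'b' @ 1: {7,8}
'd' @ 2: {1,2,3,4,6,9}  [accepting]
'd' @ 3: {3,4,5,6,7,8}
'c' @ 4: {3,4,5,6}
'b' @ 5: {7,8}
'd' @ 6: {1,2,3,4,6,9}  [accepting]
'd' @ 7: {3,4,5,6,7,8}
'd' @ 8: {1,2,3,4,5,6,7,8,9}  [accepting]
'd' @ 9: {1,2,3,4,5,6,7,8,9}  [accepting]
'b' @ 10: {7,8}
'd' @ 11: {1,2,3,4,6,9}  [accepting]
after full input: {1,2,3,4,6,9}  (accept=1 in)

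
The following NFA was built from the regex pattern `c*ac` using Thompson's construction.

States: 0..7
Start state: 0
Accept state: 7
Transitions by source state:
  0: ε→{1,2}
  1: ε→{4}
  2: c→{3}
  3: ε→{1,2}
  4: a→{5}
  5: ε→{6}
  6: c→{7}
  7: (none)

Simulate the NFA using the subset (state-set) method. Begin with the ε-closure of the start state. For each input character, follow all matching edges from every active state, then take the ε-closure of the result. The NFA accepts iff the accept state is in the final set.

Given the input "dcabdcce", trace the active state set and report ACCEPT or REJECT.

Answer: REJECT

Derivation:
start: ε-closure({0}) = {0,1,2,4}
'd' @ 1: {}  — state set empty
rest 'cabdcce' ignored (set empty)
end set {} — state 7 not in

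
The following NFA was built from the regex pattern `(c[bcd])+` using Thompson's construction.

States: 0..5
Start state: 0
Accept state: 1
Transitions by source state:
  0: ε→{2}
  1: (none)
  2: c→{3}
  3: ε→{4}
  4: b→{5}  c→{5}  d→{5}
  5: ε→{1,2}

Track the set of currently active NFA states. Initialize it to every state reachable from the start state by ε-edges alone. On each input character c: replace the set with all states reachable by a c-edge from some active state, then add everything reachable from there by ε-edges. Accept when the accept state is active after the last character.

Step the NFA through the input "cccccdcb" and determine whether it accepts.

start: ε-closure({0}) = {0,2}
'c' @ 1: {3,4}
'c' @ 2: {1,2,5}  (accept∈set)
'c' @ 3: {3,4}
'c' @ 4: {1,2,5}  (accept∈set)
'c' @ 5: {3,4}
'd' @ 6: {1,2,5}  (accept∈set)
'c' @ 7: {3,4}
'b' @ 8: {1,2,5}  (accept∈set)
final: {1,2,5}; accept 1 in set

Answer: ACCEPT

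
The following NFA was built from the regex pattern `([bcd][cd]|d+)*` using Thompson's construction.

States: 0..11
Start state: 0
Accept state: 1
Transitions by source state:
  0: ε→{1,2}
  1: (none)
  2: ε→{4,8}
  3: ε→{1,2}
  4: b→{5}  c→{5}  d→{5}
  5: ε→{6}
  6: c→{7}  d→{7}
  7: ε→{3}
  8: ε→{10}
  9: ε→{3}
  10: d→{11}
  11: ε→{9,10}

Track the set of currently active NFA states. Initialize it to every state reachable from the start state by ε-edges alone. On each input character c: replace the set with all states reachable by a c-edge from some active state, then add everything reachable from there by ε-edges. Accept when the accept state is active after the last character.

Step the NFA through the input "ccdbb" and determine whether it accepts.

Answer: REJECT

Steps:
S₀ = ε-closure({0}) = {0,1,2,4,8,10}
'c' @ 1: {5,6}
'c' @ 2: {1,2,3,4,7,8,10}  [accepting]
'd' @ 3: {1,2,3,4,5,6,8,9,10,11}  [accepting]
'b' @ 4: {5,6}
'b' @ 5: {}  — no active states
after full input: {}  (accept=1 not in)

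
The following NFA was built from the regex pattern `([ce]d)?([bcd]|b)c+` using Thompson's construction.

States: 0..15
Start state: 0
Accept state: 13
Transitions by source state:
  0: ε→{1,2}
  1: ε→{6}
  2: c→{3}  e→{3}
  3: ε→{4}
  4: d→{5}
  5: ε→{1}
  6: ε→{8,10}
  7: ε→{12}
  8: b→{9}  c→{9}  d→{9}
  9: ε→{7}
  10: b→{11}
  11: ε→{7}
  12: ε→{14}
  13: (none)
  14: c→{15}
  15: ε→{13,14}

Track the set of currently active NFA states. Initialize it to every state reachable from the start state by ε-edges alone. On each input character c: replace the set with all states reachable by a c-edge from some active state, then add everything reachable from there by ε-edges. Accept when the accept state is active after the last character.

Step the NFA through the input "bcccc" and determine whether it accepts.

Answer: ACCEPT

Derivation:
S₀ = ε-closure({0}) = {0,1,2,6,8,10}
'b' @ 1: {7,9,11,12,14}
'c' @ 2: {13,14,15}  (accept∈set)
'c' @ 3: {13,14,15}  (accept∈set)
'c' @ 4: {13,14,15}  (accept∈set)
'c' @ 5: {13,14,15}  (accept∈set)
end set {13,14,15} — state 13 in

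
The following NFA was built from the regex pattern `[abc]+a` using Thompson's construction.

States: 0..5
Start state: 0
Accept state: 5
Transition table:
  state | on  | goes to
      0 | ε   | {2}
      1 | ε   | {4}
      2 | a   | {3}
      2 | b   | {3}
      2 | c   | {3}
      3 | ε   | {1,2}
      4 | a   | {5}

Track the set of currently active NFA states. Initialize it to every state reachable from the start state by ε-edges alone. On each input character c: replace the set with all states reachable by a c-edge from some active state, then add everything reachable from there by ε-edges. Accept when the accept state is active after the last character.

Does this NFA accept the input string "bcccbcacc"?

Answer: REJECT

Trace:
initial (ε-close {0}): {0,2}
'b' @ 1: {1,2,3,4}
'c' @ 2: {1,2,3,4}
'c' @ 3: {1,2,3,4}
'c' @ 4: {1,2,3,4}
'b' @ 5: {1,2,3,4}
'c' @ 6: {1,2,3,4}
'a' @ 7: {1,2,3,4,5}  (accept∈set)
'c' @ 8: {1,2,3,4}
'c' @ 9: {1,2,3,4}
after full input: {1,2,3,4}  (accept=5 not in)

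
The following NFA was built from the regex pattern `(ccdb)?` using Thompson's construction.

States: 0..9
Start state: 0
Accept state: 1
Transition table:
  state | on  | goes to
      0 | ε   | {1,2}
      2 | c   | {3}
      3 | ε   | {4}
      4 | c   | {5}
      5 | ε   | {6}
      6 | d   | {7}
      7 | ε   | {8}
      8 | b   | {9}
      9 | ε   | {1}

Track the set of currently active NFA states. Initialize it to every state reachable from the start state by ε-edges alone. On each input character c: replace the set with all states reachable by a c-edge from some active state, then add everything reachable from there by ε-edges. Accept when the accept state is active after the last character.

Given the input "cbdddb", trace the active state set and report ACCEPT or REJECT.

start: ε-closure({0}) = {0,1,2}
'c' @ 1: {3,4}
'b' @ 2: {}  — no active states
rest 'dddb' ignored (set empty)
after full input: {}  (accept=1 not in)

Answer: REJECT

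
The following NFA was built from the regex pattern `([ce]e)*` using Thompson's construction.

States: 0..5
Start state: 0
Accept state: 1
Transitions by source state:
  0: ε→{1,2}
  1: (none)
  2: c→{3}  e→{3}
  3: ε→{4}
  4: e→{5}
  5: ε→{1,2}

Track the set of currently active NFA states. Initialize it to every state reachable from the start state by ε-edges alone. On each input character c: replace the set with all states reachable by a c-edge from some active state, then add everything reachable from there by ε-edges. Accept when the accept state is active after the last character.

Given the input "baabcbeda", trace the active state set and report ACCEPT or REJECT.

start: ε-closure({0}) = {0,1,2}
'b' @ 1: {}  — dead — no transitions
rest 'aabcbeda' ignored (set empty)
after full input: {}  (accept=1 not in)

Answer: REJECT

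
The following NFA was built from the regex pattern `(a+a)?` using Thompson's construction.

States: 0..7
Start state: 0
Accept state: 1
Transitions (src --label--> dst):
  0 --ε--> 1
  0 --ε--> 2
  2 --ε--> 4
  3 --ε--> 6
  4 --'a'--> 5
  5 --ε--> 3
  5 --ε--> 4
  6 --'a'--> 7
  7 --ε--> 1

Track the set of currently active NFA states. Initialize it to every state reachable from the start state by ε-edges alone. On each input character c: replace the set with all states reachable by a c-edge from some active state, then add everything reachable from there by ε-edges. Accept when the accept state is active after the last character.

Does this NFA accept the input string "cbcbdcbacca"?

S₀ = ε-closure({0}) = {0,1,2,4}
'c' @ 1: {}  — state set empty
rest 'bcbdcbacca' ignored (set empty)
end set {} — state 1 not in

Answer: REJECT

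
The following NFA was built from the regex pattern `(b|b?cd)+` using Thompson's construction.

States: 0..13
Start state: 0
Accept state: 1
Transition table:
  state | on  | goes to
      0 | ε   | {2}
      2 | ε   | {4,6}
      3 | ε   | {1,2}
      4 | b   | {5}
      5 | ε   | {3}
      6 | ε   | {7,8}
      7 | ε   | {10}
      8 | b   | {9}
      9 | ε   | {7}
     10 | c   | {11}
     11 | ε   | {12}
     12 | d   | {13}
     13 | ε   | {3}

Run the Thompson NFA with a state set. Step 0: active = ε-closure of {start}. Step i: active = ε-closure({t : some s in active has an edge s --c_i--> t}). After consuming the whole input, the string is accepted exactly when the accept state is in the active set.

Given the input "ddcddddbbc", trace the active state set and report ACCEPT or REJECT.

S₀ = ε-closure({0}) = {0,2,4,6,7,8,10}
'd' @ 1: {}  — no active states
rest 'dcddddbbc' ignored (set empty)
after full input: {}  (accept=1 not in)

Answer: REJECT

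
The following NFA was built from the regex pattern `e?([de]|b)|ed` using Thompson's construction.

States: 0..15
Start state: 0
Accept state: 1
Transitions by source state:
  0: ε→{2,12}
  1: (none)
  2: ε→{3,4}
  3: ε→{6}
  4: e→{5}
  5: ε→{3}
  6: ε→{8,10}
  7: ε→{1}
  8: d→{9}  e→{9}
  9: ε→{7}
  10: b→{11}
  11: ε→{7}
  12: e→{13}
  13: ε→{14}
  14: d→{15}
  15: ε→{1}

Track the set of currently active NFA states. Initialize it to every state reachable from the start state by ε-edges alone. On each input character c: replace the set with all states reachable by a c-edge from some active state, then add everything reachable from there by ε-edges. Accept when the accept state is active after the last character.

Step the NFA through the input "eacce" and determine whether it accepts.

initial (ε-close {0}): {0,2,3,4,6,8,10,12}
'e' @ 1: {1,3,5,6,7,8,9,10,13,14}  [accepting]
'a' @ 2: {}  — dead — no transitions
rest 'cce' ignored (set empty)
final: {}; accept 1 not in set

Answer: REJECT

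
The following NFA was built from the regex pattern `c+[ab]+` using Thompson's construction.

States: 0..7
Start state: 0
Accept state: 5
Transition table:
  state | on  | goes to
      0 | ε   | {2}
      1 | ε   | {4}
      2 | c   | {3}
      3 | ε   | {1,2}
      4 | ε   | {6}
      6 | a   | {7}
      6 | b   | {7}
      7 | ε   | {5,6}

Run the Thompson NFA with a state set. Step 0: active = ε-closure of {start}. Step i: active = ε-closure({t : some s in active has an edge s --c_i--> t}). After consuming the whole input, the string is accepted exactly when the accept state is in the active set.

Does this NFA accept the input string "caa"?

Answer: ACCEPT

Trace:
start: ε-closure({0}) = {0,2}
'c' @ 1: {1,2,3,4,6}
'a' @ 2: {5,6,7}  [accepting]
'a' @ 3: {5,6,7}  [accepting]
end set {5,6,7} — state 5 in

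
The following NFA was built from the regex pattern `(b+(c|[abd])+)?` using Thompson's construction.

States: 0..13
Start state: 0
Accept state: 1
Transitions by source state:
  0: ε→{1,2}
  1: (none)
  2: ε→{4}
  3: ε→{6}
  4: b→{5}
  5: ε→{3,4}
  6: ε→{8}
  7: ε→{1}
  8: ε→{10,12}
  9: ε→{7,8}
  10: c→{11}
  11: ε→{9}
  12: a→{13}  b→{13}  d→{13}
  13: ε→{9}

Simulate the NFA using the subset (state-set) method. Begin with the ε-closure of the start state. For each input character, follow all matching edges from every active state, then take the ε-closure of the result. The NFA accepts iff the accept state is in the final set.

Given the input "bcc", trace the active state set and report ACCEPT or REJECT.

Answer: ACCEPT

Steps:
start: ε-closure({0}) = {0,1,2,4}
'b' @ 1: {3,4,5,6,8,10,12}
'c' @ 2: {1,7,8,9,10,11,12}  [accepting]
'c' @ 3: {1,7,8,9,10,11,12}  [accepting]
final: {1,7,8,9,10,11,12}; accept 1 in set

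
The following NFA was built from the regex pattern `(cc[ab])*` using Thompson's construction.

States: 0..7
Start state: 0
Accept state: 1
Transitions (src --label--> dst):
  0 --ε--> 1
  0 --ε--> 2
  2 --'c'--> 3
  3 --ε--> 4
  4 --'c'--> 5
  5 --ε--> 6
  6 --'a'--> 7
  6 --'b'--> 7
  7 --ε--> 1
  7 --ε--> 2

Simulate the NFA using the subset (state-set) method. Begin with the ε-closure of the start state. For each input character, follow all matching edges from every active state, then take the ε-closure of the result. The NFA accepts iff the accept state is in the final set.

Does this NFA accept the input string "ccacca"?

S₀ = ε-closure({0}) = {0,1,2}
'c' @ 1: {3,4}
'c' @ 2: {5,6}
'a' @ 3: {1,2,7}  [accepting]
'c' @ 4: {3,4}
'c' @ 5: {5,6}
'a' @ 6: {1,2,7}  [accepting]
end set {1,2,7} — state 1 in

Answer: ACCEPT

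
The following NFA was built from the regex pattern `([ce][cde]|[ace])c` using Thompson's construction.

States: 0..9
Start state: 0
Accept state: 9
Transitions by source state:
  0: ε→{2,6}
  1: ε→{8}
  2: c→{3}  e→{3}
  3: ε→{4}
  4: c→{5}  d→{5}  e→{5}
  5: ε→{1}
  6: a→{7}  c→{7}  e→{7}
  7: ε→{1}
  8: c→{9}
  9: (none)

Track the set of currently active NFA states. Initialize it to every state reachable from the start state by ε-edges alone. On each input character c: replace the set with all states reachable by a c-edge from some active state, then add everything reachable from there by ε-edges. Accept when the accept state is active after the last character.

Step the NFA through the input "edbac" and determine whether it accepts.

S₀ = ε-closure({0}) = {0,2,6}
'e' @ 1: {1,3,4,7,8}
'd' @ 2: {1,5,8}
'b' @ 3: {}  — state set empty
rest 'ac' ignored (set empty)
end set {} — state 9 not in

Answer: REJECT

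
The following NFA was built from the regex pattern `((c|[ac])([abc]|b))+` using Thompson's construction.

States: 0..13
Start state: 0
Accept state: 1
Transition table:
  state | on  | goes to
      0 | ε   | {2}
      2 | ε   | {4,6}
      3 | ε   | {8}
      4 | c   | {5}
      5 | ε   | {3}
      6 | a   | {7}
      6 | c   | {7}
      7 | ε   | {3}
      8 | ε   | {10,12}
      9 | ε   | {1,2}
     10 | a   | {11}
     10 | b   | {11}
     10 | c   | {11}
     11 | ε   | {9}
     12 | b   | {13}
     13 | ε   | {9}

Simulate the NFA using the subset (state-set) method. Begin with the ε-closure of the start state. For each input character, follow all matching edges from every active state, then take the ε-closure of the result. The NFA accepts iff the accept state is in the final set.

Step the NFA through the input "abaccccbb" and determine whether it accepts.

Answer: REJECT

Steps:
start: ε-closure({0}) = {0,2,4,6}
'a' @ 1: {3,7,8,10,12}
'b' @ 2: {1,2,4,6,9,11,13}  ✓accept
'a' @ 3: {3,7,8,10,12}
'c' @ 4: {1,2,4,6,9,11}  ✓accept
'c' @ 5: {3,5,7,8,10,12}
'c' @ 6: {1,2,4,6,9,11}  ✓accept
'c' @ 7: {3,5,7,8,10,12}
'b' @ 8: {1,2,4,6,9,11,13}  ✓accept
'b' @ 9: {}  — dead — no transitions
end set {} — state 1 not in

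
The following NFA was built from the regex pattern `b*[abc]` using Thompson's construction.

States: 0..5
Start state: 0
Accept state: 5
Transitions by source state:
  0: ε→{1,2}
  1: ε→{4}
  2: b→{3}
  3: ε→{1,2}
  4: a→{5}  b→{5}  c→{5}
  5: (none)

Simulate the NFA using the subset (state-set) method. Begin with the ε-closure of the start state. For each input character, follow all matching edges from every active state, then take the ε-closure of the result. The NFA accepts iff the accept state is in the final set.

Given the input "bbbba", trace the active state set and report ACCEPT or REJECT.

initial (ε-close {0}): {0,1,2,4}
'b' @ 1: {1,2,3,4,5}  [accepting]
'b' @ 2: {1,2,3,4,5}  [accepting]
'b' @ 3: {1,2,3,4,5}  [accepting]
'b' @ 4: {1,2,3,4,5}  [accepting]
'a' @ 5: {5}  [accepting]
after full input: {5}  (accept=5 in)

Answer: ACCEPT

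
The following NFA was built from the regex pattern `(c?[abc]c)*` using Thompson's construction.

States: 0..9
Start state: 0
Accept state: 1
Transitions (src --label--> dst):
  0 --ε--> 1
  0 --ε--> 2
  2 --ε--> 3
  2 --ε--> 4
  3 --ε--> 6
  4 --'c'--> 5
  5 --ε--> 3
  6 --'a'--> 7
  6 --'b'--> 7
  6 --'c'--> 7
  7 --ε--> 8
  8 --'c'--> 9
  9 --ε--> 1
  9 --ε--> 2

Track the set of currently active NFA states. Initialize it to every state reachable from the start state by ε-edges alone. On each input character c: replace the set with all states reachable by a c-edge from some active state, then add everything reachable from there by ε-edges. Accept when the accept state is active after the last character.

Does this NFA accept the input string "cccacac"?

S₀ = ε-closure({0}) = {0,1,2,3,4,6}
'c' @ 1: {3,5,6,7,8}
'c' @ 2: {1,2,3,4,6,7,8,9}  (accept∈set)
'c' @ 3: {1,2,3,4,5,6,7,8,9}  (accept∈set)
'a' @ 4: {7,8}
'c' @ 5: {1,2,3,4,6,9}  (accept∈set)
'a' @ 6: {7,8}
'c' @ 7: {1,2,3,4,6,9}  (accept∈set)
after full input: {1,2,3,4,6,9}  (accept=1 in)

Answer: ACCEPT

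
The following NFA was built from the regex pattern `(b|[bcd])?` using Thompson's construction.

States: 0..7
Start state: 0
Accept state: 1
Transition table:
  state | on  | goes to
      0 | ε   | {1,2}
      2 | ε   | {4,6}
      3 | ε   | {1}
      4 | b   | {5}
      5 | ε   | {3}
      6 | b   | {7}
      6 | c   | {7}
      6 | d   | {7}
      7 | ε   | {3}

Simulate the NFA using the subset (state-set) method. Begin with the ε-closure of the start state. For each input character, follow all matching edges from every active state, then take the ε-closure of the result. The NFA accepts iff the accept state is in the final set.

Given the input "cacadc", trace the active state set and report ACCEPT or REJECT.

Answer: REJECT

Trace:
S₀ = ε-closure({0}) = {0,1,2,4,6}
'c' @ 1: {1,3,7}  (accept∈set)
'a' @ 2: {}  — dead — no transitions
rest 'cadc' ignored (set empty)
final: {}; accept 1 not in set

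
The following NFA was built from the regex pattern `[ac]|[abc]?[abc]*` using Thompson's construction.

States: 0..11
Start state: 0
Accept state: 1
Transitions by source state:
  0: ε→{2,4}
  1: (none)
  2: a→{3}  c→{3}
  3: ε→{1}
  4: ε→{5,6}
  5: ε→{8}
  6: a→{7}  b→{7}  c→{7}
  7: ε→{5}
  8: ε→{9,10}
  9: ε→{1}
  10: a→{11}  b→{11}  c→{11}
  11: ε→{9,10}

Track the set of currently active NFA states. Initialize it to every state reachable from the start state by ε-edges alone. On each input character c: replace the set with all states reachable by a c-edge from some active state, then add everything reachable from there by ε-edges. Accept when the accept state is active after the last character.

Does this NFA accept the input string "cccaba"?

Answer: ACCEPT

Trace:
S₀ = ε-closure({0}) = {0,1,2,4,5,6,8,9,10}
'c' @ 1: {1,3,5,7,8,9,10,11}  (accept∈set)
'c' @ 2: {1,9,10,11}  (accept∈set)
'c' @ 3: {1,9,10,11}  (accept∈set)
'a' @ 4: {1,9,10,11}  (accept∈set)
'b' @ 5: {1,9,10,11}  (accept∈set)
'a' @ 6: {1,9,10,11}  (accept∈set)
final: {1,9,10,11}; accept 1 in set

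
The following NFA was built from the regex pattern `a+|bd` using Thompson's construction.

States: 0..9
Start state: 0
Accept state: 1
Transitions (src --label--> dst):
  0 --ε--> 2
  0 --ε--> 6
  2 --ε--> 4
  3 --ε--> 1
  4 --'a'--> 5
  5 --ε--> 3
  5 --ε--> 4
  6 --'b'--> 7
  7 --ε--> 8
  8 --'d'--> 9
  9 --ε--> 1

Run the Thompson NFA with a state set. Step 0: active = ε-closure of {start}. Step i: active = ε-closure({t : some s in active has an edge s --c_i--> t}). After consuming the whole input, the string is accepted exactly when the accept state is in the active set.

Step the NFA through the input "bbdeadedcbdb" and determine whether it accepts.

Answer: REJECT

Trace:
start: ε-closure({0}) = {0,2,4,6}
'b' @ 1: {7,8}
'b' @ 2: {}  — state set empty
rest 'deadedcbdb' ignored (set empty)
final: {}; accept 1 not in set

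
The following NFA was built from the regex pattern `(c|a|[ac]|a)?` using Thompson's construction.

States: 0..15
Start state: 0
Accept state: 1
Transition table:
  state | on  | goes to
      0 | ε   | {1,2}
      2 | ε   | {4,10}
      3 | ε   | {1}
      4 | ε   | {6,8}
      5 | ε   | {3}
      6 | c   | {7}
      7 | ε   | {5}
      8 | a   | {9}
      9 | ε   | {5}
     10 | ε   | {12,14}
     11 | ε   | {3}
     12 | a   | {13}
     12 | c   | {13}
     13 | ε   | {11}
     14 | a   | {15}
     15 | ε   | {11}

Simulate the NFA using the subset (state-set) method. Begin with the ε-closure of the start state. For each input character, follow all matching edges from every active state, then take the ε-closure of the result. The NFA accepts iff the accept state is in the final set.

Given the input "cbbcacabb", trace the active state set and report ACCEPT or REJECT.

Answer: REJECT

Trace:
initial (ε-close {0}): {0,1,2,4,6,8,10,12,14}
'c' @ 1: {1,3,5,7,11,13}  ✓accept
'b' @ 2: {}  — state set empty
rest 'bcacabb' ignored (set empty)
final: {}; accept 1 not in set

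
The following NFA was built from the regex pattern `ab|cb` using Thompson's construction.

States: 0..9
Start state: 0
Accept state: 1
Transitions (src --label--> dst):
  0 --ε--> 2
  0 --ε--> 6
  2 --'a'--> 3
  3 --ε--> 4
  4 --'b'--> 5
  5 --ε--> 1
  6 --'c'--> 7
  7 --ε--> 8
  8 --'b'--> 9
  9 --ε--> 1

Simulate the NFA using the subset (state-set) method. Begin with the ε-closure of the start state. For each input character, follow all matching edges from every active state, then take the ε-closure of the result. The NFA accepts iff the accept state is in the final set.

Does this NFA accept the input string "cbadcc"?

S₀ = ε-closure({0}) = {0,2,6}
'c' @ 1: {7,8}
'b' @ 2: {1,9}  (accept∈set)
'a' @ 3: {}  — no active states
rest 'dcc' ignored (set empty)
end set {} — state 1 not in

Answer: REJECT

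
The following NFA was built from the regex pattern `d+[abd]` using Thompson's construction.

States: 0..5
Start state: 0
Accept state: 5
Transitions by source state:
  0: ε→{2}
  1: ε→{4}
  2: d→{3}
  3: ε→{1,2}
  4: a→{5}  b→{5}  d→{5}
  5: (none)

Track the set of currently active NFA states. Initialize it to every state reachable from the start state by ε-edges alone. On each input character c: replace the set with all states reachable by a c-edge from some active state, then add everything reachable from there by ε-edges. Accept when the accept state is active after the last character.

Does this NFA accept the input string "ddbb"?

initial (ε-close {0}): {0,2}
'd' @ 1: {1,2,3,4}
'd' @ 2: {1,2,3,4,5}  ✓accept
'b' @ 3: {5}  ✓accept
'b' @ 4: {}  — no active states
after full input: {}  (accept=5 not in)

Answer: REJECT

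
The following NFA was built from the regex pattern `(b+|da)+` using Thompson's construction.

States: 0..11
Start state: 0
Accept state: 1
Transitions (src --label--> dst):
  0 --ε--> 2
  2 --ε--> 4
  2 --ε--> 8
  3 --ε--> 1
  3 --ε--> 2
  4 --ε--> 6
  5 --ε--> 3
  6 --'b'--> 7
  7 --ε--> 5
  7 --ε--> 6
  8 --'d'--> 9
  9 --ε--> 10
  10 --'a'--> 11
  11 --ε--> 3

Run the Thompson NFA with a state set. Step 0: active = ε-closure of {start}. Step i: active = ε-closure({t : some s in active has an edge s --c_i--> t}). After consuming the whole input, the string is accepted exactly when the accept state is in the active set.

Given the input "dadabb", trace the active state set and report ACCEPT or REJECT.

S₀ = ε-closure({0}) = {0,2,4,6,8}
'd' @ 1: {9,10}
'a' @ 2: {1,2,3,4,6,8,11}  [accepting]
'd' @ 3: {9,10}
'a' @ 4: {1,2,3,4,6,8,11}  [accepting]
'b' @ 5: {1,2,3,4,5,6,7,8}  [accepting]
'b' @ 6: {1,2,3,4,5,6,7,8}  [accepting]
end set {1,2,3,4,5,6,7,8} — state 1 in

Answer: ACCEPT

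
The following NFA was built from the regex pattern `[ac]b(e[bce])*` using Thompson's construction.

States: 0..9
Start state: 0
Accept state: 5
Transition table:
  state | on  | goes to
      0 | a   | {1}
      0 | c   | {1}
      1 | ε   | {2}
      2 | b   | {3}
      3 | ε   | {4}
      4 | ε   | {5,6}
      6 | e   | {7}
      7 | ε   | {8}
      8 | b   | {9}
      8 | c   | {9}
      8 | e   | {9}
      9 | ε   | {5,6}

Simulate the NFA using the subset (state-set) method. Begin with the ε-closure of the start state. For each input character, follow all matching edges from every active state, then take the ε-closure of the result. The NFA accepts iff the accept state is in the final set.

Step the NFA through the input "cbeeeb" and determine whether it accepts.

Answer: ACCEPT

Steps:
S₀ = ε-closure({0}) = {0}
'c' @ 1: {1,2}
'b' @ 2: {3,4,5,6}  (accept∈set)
'e' @ 3: {7,8}
'e' @ 4: {5,6,9}  (accept∈set)
'e' @ 5: {7,8}
'b' @ 6: {5,6,9}  (accept∈set)
end set {5,6,9} — state 5 in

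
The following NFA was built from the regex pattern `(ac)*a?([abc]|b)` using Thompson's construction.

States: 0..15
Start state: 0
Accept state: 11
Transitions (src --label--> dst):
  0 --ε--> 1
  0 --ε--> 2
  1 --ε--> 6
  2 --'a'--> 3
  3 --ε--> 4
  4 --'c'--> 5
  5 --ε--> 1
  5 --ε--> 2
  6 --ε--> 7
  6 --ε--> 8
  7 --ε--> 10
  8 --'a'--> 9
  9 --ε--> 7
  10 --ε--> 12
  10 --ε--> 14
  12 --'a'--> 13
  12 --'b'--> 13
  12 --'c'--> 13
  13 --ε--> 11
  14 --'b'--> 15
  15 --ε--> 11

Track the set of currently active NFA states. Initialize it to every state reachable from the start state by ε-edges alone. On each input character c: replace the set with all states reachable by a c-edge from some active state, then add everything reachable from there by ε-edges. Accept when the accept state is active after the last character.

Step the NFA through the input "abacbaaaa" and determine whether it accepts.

Answer: REJECT

Steps:
start: ε-closure({0}) = {0,1,2,6,7,8,10,12,14}
'a' @ 1: {3,4,7,9,10,11,12,13,14}  [accepting]
'b' @ 2: {11,13,15}  [accepting]
'a' @ 3: {}  — state set empty
rest 'cbaaaa' ignored (set empty)
end set {} — state 11 not in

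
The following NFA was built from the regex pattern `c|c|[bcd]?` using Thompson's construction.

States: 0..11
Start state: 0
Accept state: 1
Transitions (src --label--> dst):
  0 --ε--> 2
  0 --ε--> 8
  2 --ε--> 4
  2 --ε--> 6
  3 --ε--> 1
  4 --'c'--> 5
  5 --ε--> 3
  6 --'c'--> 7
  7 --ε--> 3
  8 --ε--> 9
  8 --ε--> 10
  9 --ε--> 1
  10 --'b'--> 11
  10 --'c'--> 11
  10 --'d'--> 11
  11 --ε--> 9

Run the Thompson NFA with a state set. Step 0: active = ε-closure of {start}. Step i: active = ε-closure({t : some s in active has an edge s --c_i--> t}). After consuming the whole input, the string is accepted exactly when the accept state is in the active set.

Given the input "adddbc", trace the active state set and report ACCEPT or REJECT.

initial (ε-close {0}): {0,1,2,4,6,8,9,10}
'a' @ 1: {}  — dead — no transitions
rest 'dddbc' ignored (set empty)
after full input: {}  (accept=1 not in)

Answer: REJECT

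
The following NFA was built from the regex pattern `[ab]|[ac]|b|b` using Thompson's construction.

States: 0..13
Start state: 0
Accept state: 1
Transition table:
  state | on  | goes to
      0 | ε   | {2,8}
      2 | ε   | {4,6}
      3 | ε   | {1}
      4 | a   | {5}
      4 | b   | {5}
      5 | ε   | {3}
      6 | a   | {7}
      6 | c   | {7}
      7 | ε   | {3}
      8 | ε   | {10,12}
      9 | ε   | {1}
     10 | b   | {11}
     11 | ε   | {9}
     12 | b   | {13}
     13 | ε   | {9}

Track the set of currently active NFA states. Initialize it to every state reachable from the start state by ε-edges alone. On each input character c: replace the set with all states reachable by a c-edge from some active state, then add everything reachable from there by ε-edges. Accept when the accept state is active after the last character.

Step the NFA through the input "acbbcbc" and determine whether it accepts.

Answer: REJECT

Steps:
start: ε-closure({0}) = {0,2,4,6,8,10,12}
'a' @ 1: {1,3,5,7}  ✓accept
'c' @ 2: {}  — state set empty
rest 'bbcbc' ignored (set empty)
end set {} — state 1 not in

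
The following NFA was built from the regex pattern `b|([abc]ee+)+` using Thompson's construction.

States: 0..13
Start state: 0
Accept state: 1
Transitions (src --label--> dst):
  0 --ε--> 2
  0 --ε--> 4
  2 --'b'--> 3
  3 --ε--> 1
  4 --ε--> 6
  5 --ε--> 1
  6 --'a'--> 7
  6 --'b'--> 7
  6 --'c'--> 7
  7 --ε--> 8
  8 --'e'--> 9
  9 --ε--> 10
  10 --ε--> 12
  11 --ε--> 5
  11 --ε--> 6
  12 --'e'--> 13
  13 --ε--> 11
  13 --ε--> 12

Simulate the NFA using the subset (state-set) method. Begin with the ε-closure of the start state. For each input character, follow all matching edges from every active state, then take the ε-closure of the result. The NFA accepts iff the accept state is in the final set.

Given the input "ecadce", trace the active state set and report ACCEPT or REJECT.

initial (ε-close {0}): {0,2,4,6}
'e' @ 1: {}  — no active states
rest 'cadce' ignored (set empty)
after full input: {}  (accept=1 not in)

Answer: REJECT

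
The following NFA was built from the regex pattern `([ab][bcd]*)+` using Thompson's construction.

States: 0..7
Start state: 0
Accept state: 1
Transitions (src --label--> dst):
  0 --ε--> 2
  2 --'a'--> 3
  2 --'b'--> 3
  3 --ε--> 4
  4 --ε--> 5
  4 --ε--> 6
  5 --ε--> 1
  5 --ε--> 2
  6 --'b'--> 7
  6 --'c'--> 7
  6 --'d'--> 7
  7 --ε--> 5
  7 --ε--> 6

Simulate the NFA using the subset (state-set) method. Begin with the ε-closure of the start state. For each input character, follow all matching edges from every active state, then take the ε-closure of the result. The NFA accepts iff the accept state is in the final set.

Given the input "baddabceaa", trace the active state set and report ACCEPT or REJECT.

start: ε-closure({0}) = {0,2}
'b' @ 1: {1,2,3,4,5,6}  ✓accept
'a' @ 2: {1,2,3,4,5,6}  ✓accept
'd' @ 3: {1,2,5,6,7}  ✓accept
'd' @ 4: {1,2,5,6,7}  ✓accept
'a' @ 5: {1,2,3,4,5,6}  ✓accept
'b' @ 6: {1,2,3,4,5,6,7}  ✓accept
'c' @ 7: {1,2,5,6,7}  ✓accept
'e' @ 8: {}  — state set empty
rest 'aa' ignored (set empty)
final: {}; accept 1 not in set

Answer: REJECT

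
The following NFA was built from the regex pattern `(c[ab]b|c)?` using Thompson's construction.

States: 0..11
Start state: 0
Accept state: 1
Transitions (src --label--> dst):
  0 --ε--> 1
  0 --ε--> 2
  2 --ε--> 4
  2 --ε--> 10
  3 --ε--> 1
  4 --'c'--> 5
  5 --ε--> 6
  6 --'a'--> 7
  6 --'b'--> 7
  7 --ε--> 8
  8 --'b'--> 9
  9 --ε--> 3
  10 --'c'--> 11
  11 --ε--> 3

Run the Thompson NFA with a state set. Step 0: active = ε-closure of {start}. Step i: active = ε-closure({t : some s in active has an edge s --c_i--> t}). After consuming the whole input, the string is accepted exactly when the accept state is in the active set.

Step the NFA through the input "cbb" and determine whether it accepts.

S₀ = ε-closure({0}) = {0,1,2,4,10}
'c' @ 1: {1,3,5,6,11}  [accepting]
'b' @ 2: {7,8}
'b' @ 3: {1,3,9}  [accepting]
after full input: {1,3,9}  (accept=1 in)

Answer: ACCEPT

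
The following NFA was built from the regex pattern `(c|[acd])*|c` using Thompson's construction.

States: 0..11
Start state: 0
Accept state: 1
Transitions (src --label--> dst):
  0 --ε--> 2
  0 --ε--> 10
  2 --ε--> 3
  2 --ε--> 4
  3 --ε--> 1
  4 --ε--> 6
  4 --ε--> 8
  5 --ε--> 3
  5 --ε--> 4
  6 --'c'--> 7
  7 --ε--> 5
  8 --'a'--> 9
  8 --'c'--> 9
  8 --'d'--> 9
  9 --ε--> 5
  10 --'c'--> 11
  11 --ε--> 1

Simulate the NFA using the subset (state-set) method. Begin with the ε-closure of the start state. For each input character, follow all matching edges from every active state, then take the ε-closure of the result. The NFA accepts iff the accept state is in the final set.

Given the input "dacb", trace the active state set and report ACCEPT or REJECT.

initial (ε-close {0}): {0,1,2,3,4,6,8,10}
'd' @ 1: {1,3,4,5,6,8,9}  ✓accept
'a' @ 2: {1,3,4,5,6,8,9}  ✓accept
'c' @ 3: {1,3,4,5,6,7,8,9}  ✓accept
'b' @ 4: {}  — dead — no transitions
final: {}; accept 1 not in set

Answer: REJECT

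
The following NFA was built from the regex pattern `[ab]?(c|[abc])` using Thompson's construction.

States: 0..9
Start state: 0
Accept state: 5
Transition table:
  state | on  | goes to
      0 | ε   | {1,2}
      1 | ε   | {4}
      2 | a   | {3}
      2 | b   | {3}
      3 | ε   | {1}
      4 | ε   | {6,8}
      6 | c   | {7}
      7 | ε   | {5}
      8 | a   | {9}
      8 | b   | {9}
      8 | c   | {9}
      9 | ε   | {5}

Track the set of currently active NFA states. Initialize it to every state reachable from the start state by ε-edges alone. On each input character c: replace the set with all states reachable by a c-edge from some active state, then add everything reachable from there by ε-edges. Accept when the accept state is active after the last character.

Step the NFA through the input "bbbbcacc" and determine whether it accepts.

Answer: REJECT

Steps:
initial (ε-close {0}): {0,1,2,4,6,8}
'b' @ 1: {1,3,4,5,6,8,9}  (accept∈set)
'b' @ 2: {5,9}  (accept∈set)
'b' @ 3: {}  — state set empty
rest 'bcacc' ignored (set empty)
after full input: {}  (accept=5 not in)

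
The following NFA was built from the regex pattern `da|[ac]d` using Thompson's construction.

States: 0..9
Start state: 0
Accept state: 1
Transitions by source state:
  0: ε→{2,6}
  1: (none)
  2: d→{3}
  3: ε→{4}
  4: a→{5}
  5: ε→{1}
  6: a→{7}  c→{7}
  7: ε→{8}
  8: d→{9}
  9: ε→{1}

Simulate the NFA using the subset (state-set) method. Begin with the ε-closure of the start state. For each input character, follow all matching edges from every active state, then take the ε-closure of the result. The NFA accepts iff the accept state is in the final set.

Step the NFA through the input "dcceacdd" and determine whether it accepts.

initial (ε-close {0}): {0,2,6}
'd' @ 1: {3,4}
'c' @ 2: {}  — no active states
rest 'ceacdd' ignored (set empty)
final: {}; accept 1 not in set

Answer: REJECT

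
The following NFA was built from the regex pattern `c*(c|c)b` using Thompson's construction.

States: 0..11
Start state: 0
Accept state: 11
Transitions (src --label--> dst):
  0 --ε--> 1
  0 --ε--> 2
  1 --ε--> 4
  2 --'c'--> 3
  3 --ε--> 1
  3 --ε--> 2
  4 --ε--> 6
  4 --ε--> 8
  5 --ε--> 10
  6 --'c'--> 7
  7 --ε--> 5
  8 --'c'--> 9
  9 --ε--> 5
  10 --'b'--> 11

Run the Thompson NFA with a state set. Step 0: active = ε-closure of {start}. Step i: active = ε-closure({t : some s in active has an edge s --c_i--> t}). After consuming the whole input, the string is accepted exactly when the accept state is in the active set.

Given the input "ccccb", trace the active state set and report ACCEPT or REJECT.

Answer: ACCEPT

Steps:
initial (ε-close {0}): {0,1,2,4,6,8}
'c' @ 1: {1,2,3,4,5,6,7,8,9,10}
'c' @ 2: {1,2,3,4,5,6,7,8,9,10}
'c' @ 3: {1,2,3,4,5,6,7,8,9,10}
'c' @ 4: {1,2,3,4,5,6,7,8,9,10}
'b' @ 5: {11}  [accepting]
final: {11}; accept 11 in set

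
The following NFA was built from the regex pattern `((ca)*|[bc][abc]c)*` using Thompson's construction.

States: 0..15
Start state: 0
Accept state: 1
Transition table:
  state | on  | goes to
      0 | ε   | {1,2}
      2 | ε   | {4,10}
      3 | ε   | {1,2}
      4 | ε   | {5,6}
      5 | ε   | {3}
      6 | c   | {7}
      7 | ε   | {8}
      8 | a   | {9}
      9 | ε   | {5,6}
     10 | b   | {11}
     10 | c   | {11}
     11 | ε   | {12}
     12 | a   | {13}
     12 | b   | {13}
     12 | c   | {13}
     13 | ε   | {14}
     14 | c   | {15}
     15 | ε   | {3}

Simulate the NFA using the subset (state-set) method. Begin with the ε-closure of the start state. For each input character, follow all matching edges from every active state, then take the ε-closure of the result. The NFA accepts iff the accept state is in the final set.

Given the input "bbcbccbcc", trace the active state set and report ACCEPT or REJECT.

S₀ = ε-closure({0}) = {0,1,2,3,4,5,6,10}
'b' @ 1: {11,12}
'b' @ 2: {13,14}
'c' @ 3: {1,2,3,4,5,6,10,15}  (accept∈set)
'b' @ 4: {11,12}
'c' @ 5: {13,14}
'c' @ 6: {1,2,3,4,5,6,10,15}  (accept∈set)
'b' @ 7: {11,12}
'c' @ 8: {13,14}
'c' @ 9: {1,2,3,4,5,6,10,15}  (accept∈set)
final: {1,2,3,4,5,6,10,15}; accept 1 in set

Answer: ACCEPT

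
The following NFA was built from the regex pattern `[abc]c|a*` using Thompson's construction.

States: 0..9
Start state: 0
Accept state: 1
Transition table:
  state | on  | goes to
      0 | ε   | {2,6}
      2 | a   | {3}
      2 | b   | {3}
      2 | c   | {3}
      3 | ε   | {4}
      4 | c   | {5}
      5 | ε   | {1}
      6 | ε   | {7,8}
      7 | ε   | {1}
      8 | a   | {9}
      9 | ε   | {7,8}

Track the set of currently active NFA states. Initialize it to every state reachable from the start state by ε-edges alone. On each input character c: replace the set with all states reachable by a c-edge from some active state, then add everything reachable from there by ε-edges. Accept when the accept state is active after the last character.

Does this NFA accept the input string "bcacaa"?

Answer: REJECT

Trace:
initial (ε-close {0}): {0,1,2,6,7,8}
'b' @ 1: {3,4}
'c' @ 2: {1,5}  [accepting]
'a' @ 3: {}  — state set empty
rest 'caa' ignored (set empty)
end set {} — state 1 not in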